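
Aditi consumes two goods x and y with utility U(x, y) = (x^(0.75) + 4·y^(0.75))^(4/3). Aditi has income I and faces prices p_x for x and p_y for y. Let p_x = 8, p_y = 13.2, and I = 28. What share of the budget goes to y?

share on y = 0.9828

MRS = MU_x/MU_y = (1/4)·(y/x)^(0.25). Set equal to p_x/p_y.
Hence y/x = (4·p_x/p_y)^(1/(0.25)), i.e. raised to the 4 power.
With the ratio pinned down, the budget gives x* = I/(p_x + p_y·(y/x)) and y* = (y/x)·x*.
Numerically y/x = 34.538557, so x* = 28/(8 + 13.2·34.538557) = 0.0604 and y* = 34.538557·0.0604 = 2.0846.
Expenditure on y: 13.2·2.0846 = 27.5171; share = 0.9828.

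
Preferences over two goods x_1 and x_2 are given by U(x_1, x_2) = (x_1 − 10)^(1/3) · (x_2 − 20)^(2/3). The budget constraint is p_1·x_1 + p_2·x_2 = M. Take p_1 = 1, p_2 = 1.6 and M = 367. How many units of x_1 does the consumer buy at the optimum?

x_1* = 118.3333

Substituting into the budget: x_1* = 10 + 1/3·(M − 10·p_1 − 20·p_2)/p_1, and x_2* = 20 + 2/3·(…)/p_2.
Discretionary income = 367 − 10·1 − 20·1.6 = 325; x_1* = 10 + 1/3·325/1 = 118.3333.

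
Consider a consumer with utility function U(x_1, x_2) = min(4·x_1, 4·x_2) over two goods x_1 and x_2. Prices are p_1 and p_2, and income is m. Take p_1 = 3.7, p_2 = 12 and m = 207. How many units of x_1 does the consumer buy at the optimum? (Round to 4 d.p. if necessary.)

Leontief preferences: the optimum is at the kink where x_1/4 = x_2/4, i.e. x_2 = x_1.
Budget: p_1·x_1 + p_2·x_1 = m, so (4·p_1 + 4·p_2)·x_1 = 4·m.
Demand: x_1*(p_1,p_2,m) = 4·m/(4·p_1 + 4·p_2), x_2* = 4·m/(4·p_1 + 4·p_2).
Here 4·3.7 + 4·12 = 62.8, giving x_1* = 13.1847.

x_1* = 13.1847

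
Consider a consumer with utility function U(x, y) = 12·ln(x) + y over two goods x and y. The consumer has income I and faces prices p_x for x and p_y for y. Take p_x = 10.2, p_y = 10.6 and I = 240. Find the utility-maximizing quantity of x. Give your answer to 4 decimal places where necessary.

So x*(p_x,p_y) = 12·p_y/p_x, independent of income; and y* = (I − 12·p_y)/p_y.
At the given prices: x* = 12·10.6/10.2 = 12.4706.

x* = 12.4706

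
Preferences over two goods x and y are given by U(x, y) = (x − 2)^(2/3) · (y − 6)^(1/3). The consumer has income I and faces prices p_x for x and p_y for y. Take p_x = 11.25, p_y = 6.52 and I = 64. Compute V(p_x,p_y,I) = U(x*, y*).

V = 0.1343

MRS = 2·(y−6)/(x−2). Tangency with p_x/p_y gives y−6 = (1/2)·(p_x/p_y)·(x−2).
After buying the subsistence bundle (2, 6), a share 2/3 of the remaining income goes to x: x* = 2 + 2/3·(I − 2p_x − 6p_y)/p_x.
Discretionary income = 64 − 2·11.25 − 6·6.52 = 2.38; x* = 2 + 2/3·2.38/11.25 = 2.141; y* = 6 + 1/3·2.38/6.52 = 6.1217.
Utility at the optimum: U(2.141, 6.1217) = 0.1343.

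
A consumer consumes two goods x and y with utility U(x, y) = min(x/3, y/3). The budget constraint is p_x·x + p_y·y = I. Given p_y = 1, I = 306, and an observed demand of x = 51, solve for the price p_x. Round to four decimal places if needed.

Leontief preferences: the optimum is at the kink where x/3 = y/3, i.e. y = x.
Budget: p_x·x + p_y·x = I, so (3·p_x + 3·p_y)·x = 3·I.
Demand: x*(p_x,p_y,I) = 3·I/(3·p_x + 3·p_y), y* = 3·I/(3·p_x + 3·p_y).
Set x* = 51 in the demand function and solve for p_x: p_x = 5.

p_x = 5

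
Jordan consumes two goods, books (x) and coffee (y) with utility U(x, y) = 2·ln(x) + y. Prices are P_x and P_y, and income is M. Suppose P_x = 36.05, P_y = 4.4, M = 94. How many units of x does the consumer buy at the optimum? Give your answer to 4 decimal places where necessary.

Set MRS = P_x/P_y: (2/x)/1 = P_x/P_y.
So x*(P_x,P_y) = 2·P_y/P_x, independent of income; and y* = (M − 2·P_y)/P_y.
At the given prices: x* = 2·4.4/36.05 = 0.2441.

x* = 0.2441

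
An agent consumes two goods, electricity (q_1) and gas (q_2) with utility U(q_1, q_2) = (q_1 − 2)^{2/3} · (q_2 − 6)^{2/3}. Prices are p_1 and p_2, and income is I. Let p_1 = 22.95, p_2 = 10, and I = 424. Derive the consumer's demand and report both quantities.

Let q_1' = q_1−2, q_2' = q_2−6. MRS = q_2'/q_1' = p_1/p_2.
Substituting into the budget: q_1* = 2 + 0.5·(I − 2·p_1 − 6·p_2)/p_1, and q_2* = 6 + 0.5·(…)/p_2.
Discretionary income = 424 − 2·22.95 − 6·10 = 318.1; q_1* = 2 + 0.5·318.1/22.95 = 8.9303; q_2* = 6 + 0.5·318.1/10 = 21.905.

q_1* = 8.9303, q_2* = 21.905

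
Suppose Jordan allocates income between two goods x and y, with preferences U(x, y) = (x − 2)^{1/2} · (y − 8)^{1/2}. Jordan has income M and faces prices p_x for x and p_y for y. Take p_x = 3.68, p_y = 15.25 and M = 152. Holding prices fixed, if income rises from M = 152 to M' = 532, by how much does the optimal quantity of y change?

Δy* = 12.459

Let x' = x−2, y' = y−8. MRS = y'/x' = p_x/p_y.
After buying the subsistence bundle (2, 8), a share 0.5 of the remaining income goes to x: x* = 2 + 0.5·(M − 2p_x − 8p_y)/p_x.
Discretionary income = 152 − 2·3.68 − 8·15.25 = 22.64; y* = 8 + 0.5·22.64/15.25 = 8.7423.
At M' = 532: y* = 21.2013. Change: 21.2013 − 8.7423 = 12.459.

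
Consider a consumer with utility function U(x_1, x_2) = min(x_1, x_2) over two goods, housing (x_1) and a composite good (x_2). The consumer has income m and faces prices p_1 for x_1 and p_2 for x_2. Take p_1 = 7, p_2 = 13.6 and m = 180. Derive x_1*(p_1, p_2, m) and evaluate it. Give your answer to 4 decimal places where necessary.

x_1* = 8.7379

Leontief preferences: the optimum is at the kink where x_1/1 = x_2/1, i.e. x_2 = x_1.
Budget: p_1·x_1 + p_2·x_1 = m, so (p_1 + p_2)·x_1 = m.
Demand: x_1*(p_1,p_2,m) = m/(p_1 + p_2), x_2* = m/(p_1 + p_2).
Here 7 + 13.6 = 20.6, giving x_1* = 8.7379.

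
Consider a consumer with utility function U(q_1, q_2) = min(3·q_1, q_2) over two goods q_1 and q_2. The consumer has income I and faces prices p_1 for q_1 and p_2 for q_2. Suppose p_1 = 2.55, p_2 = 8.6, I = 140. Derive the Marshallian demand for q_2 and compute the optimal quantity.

Leontief preferences: the optimum is at the kink where q_1/1 = q_2/3, i.e. q_2 = 3·q_1.
Budget: p_1·q_1 + p_2·3·q_1 = I, so (p_1 + 3·p_2)·q_1 = I.
Demand: q_1*(p_1,p_2,I) = I/(p_1 + 3·p_2), q_2* = 3·I/(p_1 + 3·p_2).
Here 2.55 + 3·8.6 = 28.35, giving q_2* = 14.8148.

q_2* = 14.8148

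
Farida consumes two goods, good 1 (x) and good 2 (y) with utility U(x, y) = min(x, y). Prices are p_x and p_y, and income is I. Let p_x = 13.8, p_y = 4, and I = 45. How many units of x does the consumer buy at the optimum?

Leontief preferences: the optimum is at the kink where x/1 = y/1, i.e. y = x.
Budget: p_x·x + p_y·x = I, so (p_x + p_y)·x = I.
Demand: x*(p_x,p_y,I) = I/(p_x + p_y), y* = I/(p_x + p_y).
Here 13.8 + 4 = 17.8, giving x* = 2.5281.

x* = 2.5281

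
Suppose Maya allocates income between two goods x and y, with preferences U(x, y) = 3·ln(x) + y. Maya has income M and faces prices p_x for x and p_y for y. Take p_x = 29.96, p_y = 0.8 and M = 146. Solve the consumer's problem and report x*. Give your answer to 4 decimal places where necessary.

Set MRS = p_x/p_y: (3/x)/1 = p_x/p_y.
So x*(p_x,p_y) = 3·p_y/p_x, independent of income; and y* = (M − 3·p_y)/p_y.
At the given prices: x* = 3·0.8/29.96 = 0.0801.

x* = 0.0801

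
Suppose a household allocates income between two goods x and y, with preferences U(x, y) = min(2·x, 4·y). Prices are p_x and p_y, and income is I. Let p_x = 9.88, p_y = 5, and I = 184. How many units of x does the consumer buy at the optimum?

x* = 14.8627

Demand: x*(p_x,p_y,I) = 4·I/(4·p_x + 2·p_y), y* = 2·I/(4·p_x + 2·p_y).
Here 4·9.88 + 2·5 = 49.52, giving x* = 14.8627.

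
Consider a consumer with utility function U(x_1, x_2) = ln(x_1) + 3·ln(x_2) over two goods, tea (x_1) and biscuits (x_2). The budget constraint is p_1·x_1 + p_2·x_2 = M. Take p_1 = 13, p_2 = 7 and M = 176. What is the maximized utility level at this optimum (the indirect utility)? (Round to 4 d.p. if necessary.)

V = 10.0299

MU_x_1/MU_x_2 = (x_2)/(3·x_1); tangency sets this equal to p_1/p_2.
Rearranging, p_2·x_2 = 3·p_1·x_1. Substituting into the budget gives p_1·x_1·(1 + 3) = M.
Demand: x_1*(p_1,p_2,M) = 0.25·M/p_1 and x_2* = 0.75·M/p_2.
At p_1=13, p_2=7, M=176: x_1* = 0.25·176/13 = 3.3846, x_2* = 18.8571.
Utility at the optimum: U(3.3846, 18.8571) = 10.0299.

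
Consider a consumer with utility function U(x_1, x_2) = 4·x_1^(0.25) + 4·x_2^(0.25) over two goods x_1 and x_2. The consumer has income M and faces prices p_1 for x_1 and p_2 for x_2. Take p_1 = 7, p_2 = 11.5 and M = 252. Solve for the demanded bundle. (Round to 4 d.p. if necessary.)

x_1* = 19.4859, x_2* = 10.052

From the CES first-order condition, (x_2/x_1)^(0.75) = p_1/p_2.
Hence x_2/x_1 = (p_1/p_2)^(1/(0.75)), i.e. raised to the 4/3 power.
Substitute x_2 = (x_2/x_1)·x_1 into the budget: x_1* = M/(p_1 + p_2·(x_2/x_1)).
Numerically x_2/x_1 = 0.515862, so x_1* = 252/(7 + 11.5·0.515862) = 19.4859 and x_2* = 0.515862·19.4859 = 10.052.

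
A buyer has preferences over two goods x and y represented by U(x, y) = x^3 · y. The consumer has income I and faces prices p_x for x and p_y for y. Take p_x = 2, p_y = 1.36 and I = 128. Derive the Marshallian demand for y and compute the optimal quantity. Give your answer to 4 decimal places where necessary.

y* = 23.5294

Tangency: MRS = 3·y/x = p_x/p_y.
Rearranging, p_y·y = (1/3)·p_x·x. Substituting into the budget gives p_x·x·(1 + (1/3)) = I.
Demand: x*(p_x,p_y,I) = 0.75·I/p_x and y* = 0.25·I/p_y.
At p_x=2, p_y=1.36, I=128: y* = 0.25·128/1.36 = 23.5294.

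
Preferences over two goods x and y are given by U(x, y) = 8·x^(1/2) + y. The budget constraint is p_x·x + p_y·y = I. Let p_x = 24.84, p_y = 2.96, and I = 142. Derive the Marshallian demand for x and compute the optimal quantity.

MU_x = 4/√x, MU_y = 1. Tangency: 4/√x = p_x/p_y.
Solve: √x = 4·p_y/p_x, so x*(p_x,p_y) = (4·p_y/p_x)², and y* = (I − p_x·x*)/p_y.
Plugging in: x* = (4·2.96/24.84)² = 0.2272.

x* = 0.2272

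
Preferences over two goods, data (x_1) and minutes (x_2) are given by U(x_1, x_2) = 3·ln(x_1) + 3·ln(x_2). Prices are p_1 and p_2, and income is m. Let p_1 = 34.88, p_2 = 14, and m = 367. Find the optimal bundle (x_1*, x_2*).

Demand: x_1*(p_1,p_2,m) = 0.5·m/p_1 and x_2* = 0.5·m/p_2.
At p_1=34.88, p_2=14, m=367: x_1* = 0.5·367/34.88 = 5.2609, x_2* = 13.1071.

x_1* = 5.2609, x_2* = 13.1071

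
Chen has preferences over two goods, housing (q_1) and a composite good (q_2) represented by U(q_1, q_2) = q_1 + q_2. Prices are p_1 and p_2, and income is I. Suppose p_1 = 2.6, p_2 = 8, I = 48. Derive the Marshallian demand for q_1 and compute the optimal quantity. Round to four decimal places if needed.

Linear utility — the consumer picks whichever good has higher MU/price: 1/2.6 = 0.3846 vs 1/8 = 0.125.
q_1 gives more utility per dollar, so spend all income on q_1: q_1* = I/p_1, q_2* = 0.
Numerically: q_1* = 18.4615, q_2* = 0.

q_1* = 18.4615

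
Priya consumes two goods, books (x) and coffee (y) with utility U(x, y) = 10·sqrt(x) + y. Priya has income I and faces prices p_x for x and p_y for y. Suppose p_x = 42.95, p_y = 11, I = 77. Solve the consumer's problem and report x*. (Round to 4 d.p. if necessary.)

x* = 1.6398

Set MRS = p_x/p_y: 5·x^(−1/2) = p_x/p_y.
Solve: √x = 5·p_y/p_x, so x*(p_x,p_y) = (5·p_y/p_x)², and y* = (I − p_x·x*)/p_y.
Plugging in: x* = (5·11/42.95)² = 1.6398.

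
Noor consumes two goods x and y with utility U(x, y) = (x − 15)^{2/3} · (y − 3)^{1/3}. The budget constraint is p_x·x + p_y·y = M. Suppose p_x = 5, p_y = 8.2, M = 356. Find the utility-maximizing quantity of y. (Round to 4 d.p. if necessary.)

Let x' = x−15, y' = y−3. MRS = 2·y'/x' = p_x/p_y.
Substituting into the budget: x* = 15 + 2/3·(M − 15·p_x − 3·p_y)/p_x, and y* = 3 + 1/3·(…)/p_y.
Discretionary income = 356 − 15·5 − 3·8.2 = 256.4; y* = 3 + 1/3·256.4/8.2 = 13.4228.

y* = 13.4228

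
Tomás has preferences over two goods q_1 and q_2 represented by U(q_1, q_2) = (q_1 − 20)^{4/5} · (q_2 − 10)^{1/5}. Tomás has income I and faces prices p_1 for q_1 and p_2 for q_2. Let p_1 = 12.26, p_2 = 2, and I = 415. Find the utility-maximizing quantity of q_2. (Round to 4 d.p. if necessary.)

Let q_1' = q_1−20, q_2' = q_2−10. MRS = 4·q_2'/q_1' = p_1/p_2.
After buying the subsistence bundle (20, 10), a share 0.8 of the remaining income goes to q_1: q_1* = 20 + 0.8·(I − 20p_1 − 10p_2)/p_1.
Discretionary income = 415 − 20·12.26 − 10·2 = 149.8; q_2* = 10 + 0.2·149.8/2 = 24.98.

q_2* = 24.98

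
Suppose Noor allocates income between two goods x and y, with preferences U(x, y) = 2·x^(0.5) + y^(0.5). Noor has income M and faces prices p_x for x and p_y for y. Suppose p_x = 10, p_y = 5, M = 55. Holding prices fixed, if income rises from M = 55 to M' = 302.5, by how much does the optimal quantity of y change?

Δy* = 16.5

From the CES first-order condition, 2·(y/x)^(0.5) = p_x/p_y.
Hence y/x = ((1/2)·p_x/p_y)^(1/(0.5)), i.e. raised to the 2 power.
With the ratio pinned down, the budget gives x* = M/(p_x + p_y·(y/x)) and y* = (y/x)·x*.
Numerically y/x = 1, so x* = 55/(10 + 5·1) = 3.6667 and y* = 1·3.6667 = 3.6667.
At M' = 302.5: y* = 20.1667. Change: 20.1667 − 3.6667 = 16.5.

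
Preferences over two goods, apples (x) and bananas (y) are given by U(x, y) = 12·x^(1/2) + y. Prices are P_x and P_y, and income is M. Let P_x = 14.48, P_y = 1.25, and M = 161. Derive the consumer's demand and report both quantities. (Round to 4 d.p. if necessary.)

x* = 0.2683, y* = 125.6923

MU_x = 6/√x, MU_y = 1. Tangency: 6/√x = P_x/P_y.
Solve: √x = 6·P_y/P_x, so x*(P_x,P_y) = (6·P_y/P_x)², and y* = (M − P_x·x*)/P_y.
Plugging in: x* = (6·1.25/14.48)² = 0.2683, y* = 125.6923.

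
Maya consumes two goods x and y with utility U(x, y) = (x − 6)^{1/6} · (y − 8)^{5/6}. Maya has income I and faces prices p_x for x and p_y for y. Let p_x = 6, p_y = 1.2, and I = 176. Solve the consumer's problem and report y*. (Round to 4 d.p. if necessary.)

MRS = (1/5)·(y−8)/(x−6). Tangency with p_x/p_y gives y−8 = 5·(p_x/p_y)·(x−6).
After buying the subsistence bundle (6, 8), a share 1/6 of the remaining income goes to x: x* = 6 + 1/6·(I − 6p_x − 8p_y)/p_x.
Discretionary income = 176 − 6·6 − 8·1.2 = 130.4; y* = 8 + 5/6·130.4/1.2 = 98.5556.

y* = 98.5556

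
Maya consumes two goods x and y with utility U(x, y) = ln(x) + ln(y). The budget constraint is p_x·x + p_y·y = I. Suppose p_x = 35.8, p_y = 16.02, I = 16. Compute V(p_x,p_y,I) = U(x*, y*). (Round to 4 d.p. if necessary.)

Tangency: MRS = y/x = p_x/p_y.
So p_y·y = p_x·x; combined with the budget, a share 0.5 of income goes to x.
Demand: x*(p_x,p_y,I) = 0.5·I/p_x and y* = 0.5·I/p_y.
At p_x=35.8, p_y=16.02, I=16: x* = 0.5·16/35.8 = 0.2235, y* = 0.4994.
Utility at the optimum: U(0.2235, 0.4994) = -2.1929.

V = -2.1929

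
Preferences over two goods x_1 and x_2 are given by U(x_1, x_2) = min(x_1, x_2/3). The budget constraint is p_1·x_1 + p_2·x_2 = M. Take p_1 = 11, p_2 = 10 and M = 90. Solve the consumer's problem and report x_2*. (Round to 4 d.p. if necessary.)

Demand: x_1*(p_1,p_2,M) = M/(p_1 + 3·p_2), x_2* = 3·M/(p_1 + 3·p_2).
Here 11 + 3·10 = 41, giving x_2* = 6.5854.

x_2* = 6.5854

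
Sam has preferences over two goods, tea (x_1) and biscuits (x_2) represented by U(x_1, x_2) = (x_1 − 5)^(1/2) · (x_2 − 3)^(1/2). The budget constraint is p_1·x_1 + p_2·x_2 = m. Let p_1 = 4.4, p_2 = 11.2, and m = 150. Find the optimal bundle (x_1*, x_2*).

MRS = (x_2−3)/(x_1−5). Tangency with p_1/p_2 gives x_2−3 = (p_1/p_2)·(x_1−5).
Substituting into the budget: x_1* = 5 + 0.5·(m − 5·p_1 − 3·p_2)/p_1, and x_2* = 3 + 0.5·(…)/p_2.
Discretionary income = 150 − 5·4.4 − 3·11.2 = 94.4; x_1* = 5 + 0.5·94.4/4.4 = 15.7273; x_2* = 3 + 0.5·94.4/11.2 = 7.2143.

x_1* = 15.7273, x_2* = 7.2143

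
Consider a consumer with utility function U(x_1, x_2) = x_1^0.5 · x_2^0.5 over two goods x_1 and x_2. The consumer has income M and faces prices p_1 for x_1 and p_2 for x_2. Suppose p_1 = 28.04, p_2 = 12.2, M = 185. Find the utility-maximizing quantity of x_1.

Tangency: MRS = x_2/x_1 = p_1/p_2.
So 0.5·p_2·x_2 = 0.5·p_1·x_1; combined with the budget, a share 0.5 of income goes to x_1.
Demand: x_1*(p_1,p_2,M) = 0.5·M/p_1 and x_2* = 0.5·M/p_2.
At p_1=28.04, p_2=12.2, M=185: x_1* = 0.5·185/28.04 = 3.2989.

x_1* = 3.2989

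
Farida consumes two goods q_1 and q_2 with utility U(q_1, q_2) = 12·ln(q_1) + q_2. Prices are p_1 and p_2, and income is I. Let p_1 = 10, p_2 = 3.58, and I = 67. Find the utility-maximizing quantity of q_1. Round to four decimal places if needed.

MU_q_1 = 12/q_1, MU_q_2 = 1. Tangency: 12/q_1 = p_1/p_2.
So q_1*(p_1,p_2) = 12·p_2/p_1, independent of income; and q_2* = (I − 12·p_2)/p_2.
At the given prices: q_1* = 12·3.58/10 = 4.296.

q_1* = 4.296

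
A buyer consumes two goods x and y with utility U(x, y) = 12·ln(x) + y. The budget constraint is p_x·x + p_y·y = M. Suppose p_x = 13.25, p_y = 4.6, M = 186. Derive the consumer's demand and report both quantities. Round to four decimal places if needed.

So x*(p_x,p_y) = 12·p_y/p_x, independent of income; and y* = (M − 12·p_y)/p_y.
At the given prices: x* = 12·4.6/13.25 = 4.166, and y* = 28.4348.

x* = 4.166, y* = 28.4348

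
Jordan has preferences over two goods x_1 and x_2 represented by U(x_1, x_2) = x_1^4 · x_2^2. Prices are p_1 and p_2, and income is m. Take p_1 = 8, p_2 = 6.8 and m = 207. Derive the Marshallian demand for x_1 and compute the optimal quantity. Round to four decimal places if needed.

x_1* = 17.25

MU_x_1/MU_x_2 = (4·x_2)/(2·x_1); tangency sets this equal to p_1/p_2.
So 4·p_2·x_2 = 2·p_1·x_1; combined with the budget, a share 2/3 of income goes to x_1.
Demand: x_1*(p_1,p_2,m) = 2/3·m/p_1 and x_2* = 1/3·m/p_2.
At p_1=8, p_2=6.8, m=207: x_1* = 2/3·207/8 = 17.25.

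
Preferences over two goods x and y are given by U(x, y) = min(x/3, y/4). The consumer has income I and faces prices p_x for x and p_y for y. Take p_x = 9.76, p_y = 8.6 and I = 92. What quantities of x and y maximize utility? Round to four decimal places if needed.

With perfect complements, no substitution: consume in ratio x:y = 3:4.
Budget: p_x·x + p_y·(4/3)·x = I, so (3·p_x + 4·p_y)·x = 3·I.
Demand: x*(p_x,p_y,I) = 3·I/(3·p_x + 4·p_y), y* = 4·I/(3·p_x + 4·p_y).
Here 3·9.76 + 4·8.6 = 63.68, giving x* = 4.3342 and y* = 5.7789.

x* = 4.3342, y* = 5.7789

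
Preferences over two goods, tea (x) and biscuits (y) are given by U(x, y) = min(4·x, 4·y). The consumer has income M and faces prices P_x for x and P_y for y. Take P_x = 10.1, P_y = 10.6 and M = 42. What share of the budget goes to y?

Demand: x*(P_x,P_y,M) = 4·M/(4·P_x + 4·P_y), y* = 4·M/(4·P_x + 4·P_y).
Here 4·10.1 + 4·10.6 = 82.8, giving x* = 2.029 and y* = 2.029.
Expenditure on y: 10.6·2.029 = 21.5072; share = 0.5121.

share on y = 0.5121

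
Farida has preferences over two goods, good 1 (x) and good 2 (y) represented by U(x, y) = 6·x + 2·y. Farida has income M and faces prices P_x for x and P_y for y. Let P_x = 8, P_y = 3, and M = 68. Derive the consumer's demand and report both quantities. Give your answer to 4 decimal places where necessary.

x* = 8.5, y* = 0

Linear utility — the consumer picks whichever good has higher MU/price: 6/8 = 0.75 vs 2/3 = 0.6667.
x gives more utility per dollar, so spend all income on x: x* = M/P_x, y* = 0.
Numerically: x* = 8.5, y* = 0.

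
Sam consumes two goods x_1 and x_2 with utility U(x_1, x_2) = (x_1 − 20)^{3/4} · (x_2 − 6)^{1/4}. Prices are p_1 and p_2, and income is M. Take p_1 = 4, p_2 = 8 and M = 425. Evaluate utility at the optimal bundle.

This is Cobb-Douglas in (x_1−20, x_2−6): tangency gives 0.75·p_2·(x_2−6) = 0.25·p_1·(x_1−20).
After buying the subsistence bundle (20, 6), a share 0.75 of the remaining income goes to x_1: x_1* = 20 + 0.75·(M − 20p_1 − 6p_2)/p_1.
Discretionary income = 425 − 20·4 − 6·8 = 297; x_1* = 20 + 0.75·297/4 = 75.6875; x_2* = 6 + 0.25·297/8 = 15.2812.
Utility at the optimum: U(75.6875, 15.2812) = 35.5811.

V = 35.5811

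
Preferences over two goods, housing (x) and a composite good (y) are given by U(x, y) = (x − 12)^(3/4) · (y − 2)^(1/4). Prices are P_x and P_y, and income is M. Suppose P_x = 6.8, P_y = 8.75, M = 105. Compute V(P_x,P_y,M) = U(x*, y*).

V = 0.4642

This is Cobb-Douglas in (x−12, y−2): tangency gives 0.75·P_y·(y−2) = 0.25·P_x·(x−12).
After buying the subsistence bundle (12, 2), a share 0.75 of the remaining income goes to x: x* = 12 + 0.75·(M − 12P_x − 2P_y)/P_x.
Discretionary income = 105 − 12·6.8 − 2·8.75 = 5.9; x* = 12 + 0.75·5.9/6.8 = 12.6507; y* = 2 + 0.25·5.9/8.75 = 2.1686.
Utility at the optimum: U(12.6507, 2.1686) = 0.4642.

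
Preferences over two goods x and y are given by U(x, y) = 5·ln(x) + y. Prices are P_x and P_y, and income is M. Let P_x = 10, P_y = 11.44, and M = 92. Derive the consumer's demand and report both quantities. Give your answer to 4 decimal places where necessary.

x* = 5.72, y* = 3.042

MU_x = 5/x, MU_y = 1. Tangency: 5/x = P_x/P_y.
So x*(P_x,P_y) = 5·P_y/P_x, independent of income; and y* = (M − 5·P_y)/P_y.
At the given prices: x* = 5·11.44/10 = 5.72, and y* = 3.042.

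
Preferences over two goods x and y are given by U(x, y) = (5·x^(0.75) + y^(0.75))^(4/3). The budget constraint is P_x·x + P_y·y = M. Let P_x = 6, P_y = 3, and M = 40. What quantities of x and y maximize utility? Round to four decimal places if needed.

Substitute y = (y/x)·x into the budget: x* = M/(P_x + P_y·(y/x)).
Numerically y/x = 0.0256, so x* = 40/(6 + 3·0.0256) = 6.5824 and y* = 0.0256·6.5824 = 0.1685.

x* = 6.5824, y* = 0.1685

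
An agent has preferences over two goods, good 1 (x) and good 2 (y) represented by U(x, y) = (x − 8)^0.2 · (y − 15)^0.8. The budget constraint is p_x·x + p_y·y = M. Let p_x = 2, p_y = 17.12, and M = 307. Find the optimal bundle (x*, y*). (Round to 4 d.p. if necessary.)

x* = 11.42, y* = 16.5981

Let x' = x−8, y' = y−15. MRS = (1/4)·y'/x' = p_x/p_y.
Substituting into the budget: x* = 8 + 0.2·(M − 8·p_x − 15·p_y)/p_x, and y* = 15 + 0.8·(…)/p_y.
Discretionary income = 307 − 8·2 − 15·17.12 = 34.2; x* = 8 + 0.2·34.2/2 = 11.42; y* = 15 + 0.8·34.2/17.12 = 16.5981.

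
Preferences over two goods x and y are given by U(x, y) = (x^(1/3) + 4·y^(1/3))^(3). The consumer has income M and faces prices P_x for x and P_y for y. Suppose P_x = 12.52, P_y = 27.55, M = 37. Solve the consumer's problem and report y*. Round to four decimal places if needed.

From the CES first-order condition, (1/4)·(y/x)^(2/3) = P_x/P_y.
Solve for the ratio: y/x = [4·P_x/P_y]^(1.5).
Substitute y = (y/x)·x into the budget: x* = M/(P_x + P_y·(y/x)).
Numerically y/x = 2.450835, so x* = 37/(12.52 + 27.55·2.450835) = 0.4623 and y* = 2.450835·0.4623 = 1.1329.

y* = 1.1329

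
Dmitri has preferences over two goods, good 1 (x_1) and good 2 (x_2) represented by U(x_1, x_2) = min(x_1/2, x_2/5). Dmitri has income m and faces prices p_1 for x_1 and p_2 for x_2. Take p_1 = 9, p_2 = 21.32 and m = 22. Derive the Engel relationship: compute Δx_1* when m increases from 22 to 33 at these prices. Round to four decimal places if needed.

With perfect complements, no substitution: consume in ratio x_1:x_2 = 2:5.
Budget: p_1·x_1 + p_2·(5/2)·x_1 = m, so (2·p_1 + 5·p_2)·x_1 = 2·m.
Demand: x_1*(p_1,p_2,m) = 2·m/(2·p_1 + 5·p_2), x_2* = 5·m/(2·p_1 + 5·p_2).
Here 2·9 + 5·21.32 = 124.6, giving x_1* = 0.3531.
At m' = 33: x_1* = 0.5297. Change: 0.5297 − 0.3531 = 0.1766.

Δx_1* = 0.1766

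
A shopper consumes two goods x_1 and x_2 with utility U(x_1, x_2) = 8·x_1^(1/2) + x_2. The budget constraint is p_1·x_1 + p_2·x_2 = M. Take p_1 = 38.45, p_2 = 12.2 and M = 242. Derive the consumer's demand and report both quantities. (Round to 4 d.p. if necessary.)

x_1* = 1.6108, x_2* = 14.7593

MU_x_1 = 4/√x_1, MU_x_2 = 1. Tangency: 4/√x_1 = p_1/p_2.
Solve: √x_1 = 4·p_2/p_1, so x_1*(p_1,p_2) = (4·p_2/p_1)², and x_2* = (M − p_1·x_1*)/p_2.
Plugging in: x_1* = (4·12.2/38.45)² = 1.6108, x_2* = 14.7593.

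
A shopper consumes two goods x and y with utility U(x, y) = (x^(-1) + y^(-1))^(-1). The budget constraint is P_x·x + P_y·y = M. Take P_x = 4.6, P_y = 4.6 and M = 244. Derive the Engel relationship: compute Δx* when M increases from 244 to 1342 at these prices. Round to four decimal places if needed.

Δx* = 119.3478

MRS = MU_x/MU_y = (y/x)^(2). Set equal to P_x/P_y.
Hence y/x = (P_x/P_y)^(1/(2)), i.e. raised to the 0.5 power.
Substitute y = (y/x)·x into the budget: x* = M/(P_x + P_y·(y/x)).
Numerically y/x = 1, so x* = 244/(4.6 + 4.6·1) = 26.5217.
At M' = 1342: x* = 145.8696. Change: 145.8696 − 26.5217 = 119.3478.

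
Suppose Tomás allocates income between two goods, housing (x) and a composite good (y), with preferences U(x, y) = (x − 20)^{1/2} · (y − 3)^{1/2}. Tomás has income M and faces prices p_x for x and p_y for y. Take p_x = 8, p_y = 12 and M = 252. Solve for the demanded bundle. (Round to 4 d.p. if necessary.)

x* = 23.5, y* = 5.3333

After buying the subsistence bundle (20, 3), a share 0.5 of the remaining income goes to x: x* = 20 + 0.5·(M − 20p_x − 3p_y)/p_x.
Discretionary income = 252 − 20·8 − 3·12 = 56; x* = 20 + 0.5·56/8 = 23.5; y* = 3 + 0.5·56/12 = 5.3333.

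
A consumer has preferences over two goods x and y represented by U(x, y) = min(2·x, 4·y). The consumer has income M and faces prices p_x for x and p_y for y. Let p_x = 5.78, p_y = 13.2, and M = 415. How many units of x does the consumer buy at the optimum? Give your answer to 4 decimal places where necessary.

x* = 33.5218

Demand: x*(p_x,p_y,M) = 4·M/(4·p_x + 2·p_y), y* = 2·M/(4·p_x + 2·p_y).
Here 4·5.78 + 2·13.2 = 49.52, giving x* = 33.5218.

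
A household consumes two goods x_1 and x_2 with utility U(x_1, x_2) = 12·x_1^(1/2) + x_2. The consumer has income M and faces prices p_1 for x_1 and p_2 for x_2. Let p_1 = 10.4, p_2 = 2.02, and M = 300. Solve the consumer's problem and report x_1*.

x_1* = 1.3581

Thus x_1* = (6·p_2/p_1)² — independent of M — with the rest of income spent on x_2.
Plugging in: x_1* = (6·2.02/10.4)² = 1.3581.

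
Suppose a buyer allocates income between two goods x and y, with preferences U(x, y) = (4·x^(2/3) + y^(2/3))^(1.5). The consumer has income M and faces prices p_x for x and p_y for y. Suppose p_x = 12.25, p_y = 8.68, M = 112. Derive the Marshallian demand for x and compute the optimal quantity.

x* = 8.8669

With the ratio pinned down, the budget gives x* = M/(p_x + p_y·(y/x)) and y* = (y/x)·x*.
Numerically y/x = 0.043921, so x* = 112/(12.25 + 8.68·0.043921) = 8.8669.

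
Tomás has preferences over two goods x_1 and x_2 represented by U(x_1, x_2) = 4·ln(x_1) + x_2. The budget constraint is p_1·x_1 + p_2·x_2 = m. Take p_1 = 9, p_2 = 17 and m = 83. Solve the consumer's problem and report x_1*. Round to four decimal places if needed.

MU_x_1 = 4/x_1, MU_x_2 = 1. Tangency: 4/x_1 = p_1/p_2.
So x_1*(p_1,p_2) = 4·p_2/p_1, independent of income; and x_2* = (m − 4·p_2)/p_2.
At the given prices: x_1* = 4·17/9 = 7.5556.

x_1* = 7.5556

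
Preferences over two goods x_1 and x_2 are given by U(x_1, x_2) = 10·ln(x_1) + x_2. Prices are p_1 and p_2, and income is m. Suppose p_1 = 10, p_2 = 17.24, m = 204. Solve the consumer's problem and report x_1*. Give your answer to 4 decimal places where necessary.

So x_1*(p_1,p_2) = 10·p_2/p_1, independent of income; and x_2* = (m − 10·p_2)/p_2.
At the given prices: x_1* = 10·17.24/10 = 17.24.

x_1* = 17.24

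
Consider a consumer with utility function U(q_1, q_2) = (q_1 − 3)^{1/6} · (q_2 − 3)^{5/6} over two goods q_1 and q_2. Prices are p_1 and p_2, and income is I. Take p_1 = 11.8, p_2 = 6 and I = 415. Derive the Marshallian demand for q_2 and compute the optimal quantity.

q_2* = 53.2222

Let q_1' = q_1−3, q_2' = q_2−3. MRS = (1/5)·q_2'/q_1' = p_1/p_2.
After buying the subsistence bundle (3, 3), a share 1/6 of the remaining income goes to q_1: q_1* = 3 + 1/6·(I − 3p_1 − 3p_2)/p_1.
Discretionary income = 415 − 3·11.8 − 3·6 = 361.6; q_2* = 3 + 5/6·361.6/6 = 53.2222.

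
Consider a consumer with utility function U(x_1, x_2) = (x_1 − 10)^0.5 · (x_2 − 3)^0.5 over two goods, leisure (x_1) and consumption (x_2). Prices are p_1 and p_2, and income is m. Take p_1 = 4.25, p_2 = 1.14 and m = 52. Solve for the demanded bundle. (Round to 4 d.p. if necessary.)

Let x_1' = x_1−10, x_2' = x_2−3. MRS = x_2'/x_1' = p_1/p_2.
After buying the subsistence bundle (10, 3), a share 0.5 of the remaining income goes to x_1: x_1* = 10 + 0.5·(m − 10p_1 − 3p_2)/p_1.
Discretionary income = 52 − 10·4.25 − 3·1.14 = 6.08; x_1* = 10 + 0.5·6.08/4.25 = 10.7153; x_2* = 3 + 0.5·6.08/1.14 = 5.6667.

x_1* = 10.7153, x_2* = 5.6667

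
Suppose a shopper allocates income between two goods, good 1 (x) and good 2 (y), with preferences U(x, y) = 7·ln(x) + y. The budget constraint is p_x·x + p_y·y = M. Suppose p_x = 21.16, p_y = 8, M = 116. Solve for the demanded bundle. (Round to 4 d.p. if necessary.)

x* = 2.6465, y* = 7.5

Set MRS = p_x/p_y: (7/x)/1 = p_x/p_y.
So x*(p_x,p_y) = 7·p_y/p_x, independent of income; and y* = (M − 7·p_y)/p_y.
At the given prices: x* = 7·8/21.16 = 2.6465, and y* = 7.5.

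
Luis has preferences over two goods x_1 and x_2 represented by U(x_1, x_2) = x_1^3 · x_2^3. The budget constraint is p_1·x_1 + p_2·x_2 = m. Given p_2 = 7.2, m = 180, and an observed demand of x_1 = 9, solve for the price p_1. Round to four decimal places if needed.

p_1 = 10

MU_x_1/MU_x_2 = (3·x_2)/(3·x_1); tangency sets this equal to p_1/p_2.
Rearranging, p_2·x_2 = p_1·x_1. Substituting into the budget gives p_1·x_1·(1 + 1) = m.
Demand: x_1*(p_1,p_2,m) = 0.5·m/p_1 and x_2* = 0.5·m/p_2.
Set x_1* = 9 in the demand function and solve for p_1: p_1 = 10.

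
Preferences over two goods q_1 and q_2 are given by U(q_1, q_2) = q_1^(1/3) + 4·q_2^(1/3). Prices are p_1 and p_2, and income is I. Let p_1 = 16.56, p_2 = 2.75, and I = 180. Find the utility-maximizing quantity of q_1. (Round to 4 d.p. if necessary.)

MU_q_1 ∝ q_1^(-2/3), MU_q_2 ∝ 4·q_2^(-2/3), so MRS = (1/4)·(q_2/q_1)^(2/3) = p_1/p_2.
Hence q_2/q_1 = (4·p_1/p_2)^(1/(2/3)), i.e. raised to the 1.5 power.
Substitute q_2 = (q_2/q_1)·q_1 into the budget: q_1* = I/(p_1 + p_2·(q_2/q_1)).
Numerically q_2/q_1 = 118.217411, so q_1* = 180/(16.56 + 2.75·118.217411) = 0.5268.

q_1* = 0.5268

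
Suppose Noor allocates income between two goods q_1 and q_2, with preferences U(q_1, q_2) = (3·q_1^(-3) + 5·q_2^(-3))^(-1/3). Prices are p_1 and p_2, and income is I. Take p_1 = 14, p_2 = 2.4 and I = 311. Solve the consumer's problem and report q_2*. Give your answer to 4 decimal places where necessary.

MU_q_1 ∝ 3·q_1^(-4), MU_q_2 ∝ 5·q_2^(-4), so MRS = (3/5)·(q_2/q_1)^(4) = p_1/p_2.
Hence q_2/q_1 = ((5/3)·p_1/p_2)^(1/(4)), i.e. raised to the 0.25 power.
With the ratio pinned down, the budget gives q_1* = I/(p_1 + p_2·(q_2/q_1)) and q_2* = (q_2/q_1)·q_1*.
Numerically q_2/q_1 = 1.765799, so q_1* = 311/(14 + 2.4·1.765799) = 17.0524 and q_2* = 1.765799·17.0524 = 30.1111.

q_2* = 30.1111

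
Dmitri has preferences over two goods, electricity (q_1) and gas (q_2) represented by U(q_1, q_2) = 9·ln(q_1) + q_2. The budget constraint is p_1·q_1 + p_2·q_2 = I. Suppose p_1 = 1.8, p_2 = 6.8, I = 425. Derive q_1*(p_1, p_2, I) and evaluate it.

q_1* = 34

Set MRS = p_1/p_2: (9/q_1)/1 = p_1/p_2.
So q_1*(p_1,p_2) = 9·p_2/p_1, independent of income; and q_2* = (I − 9·p_2)/p_2.
At the given prices: q_1* = 9·6.8/1.8 = 34.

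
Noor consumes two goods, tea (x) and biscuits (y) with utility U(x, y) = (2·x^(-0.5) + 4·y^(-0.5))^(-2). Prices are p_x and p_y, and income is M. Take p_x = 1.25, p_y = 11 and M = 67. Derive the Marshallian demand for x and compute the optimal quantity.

From the CES first-order condition, (1/2)·(y/x)^(1.5) = p_x/p_y.
Hence y/x = (2·p_x/p_y)^(1/(1.5)), i.e. raised to the 2/3 power.
With the ratio pinned down, the budget gives x* = M/(p_x + p_y·(y/x)) and y* = (y/x)·x*.
Numerically y/x = 0.372419, so x* = 67/(1.25 + 11·0.372419) = 12.5313.

x* = 12.5313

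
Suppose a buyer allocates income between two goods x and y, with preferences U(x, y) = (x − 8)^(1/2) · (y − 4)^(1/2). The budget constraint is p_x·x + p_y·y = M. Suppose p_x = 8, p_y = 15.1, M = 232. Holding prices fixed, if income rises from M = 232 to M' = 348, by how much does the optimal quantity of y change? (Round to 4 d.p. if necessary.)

Δy* = 3.8411

This is Cobb-Douglas in (x−8, y−4): tangency gives 0.5·p_y·(y−4) = 0.5·p_x·(x−8).
After buying the subsistence bundle (8, 4), a share 0.5 of the remaining income goes to x: x* = 8 + 0.5·(M − 8p_x − 4p_y)/p_x.
Discretionary income = 232 − 8·8 − 4·15.1 = 107.6; y* = 4 + 0.5·107.6/15.1 = 7.5629.
At M' = 348: y* = 11.404. Change: 11.404 − 7.5629 = 3.8411.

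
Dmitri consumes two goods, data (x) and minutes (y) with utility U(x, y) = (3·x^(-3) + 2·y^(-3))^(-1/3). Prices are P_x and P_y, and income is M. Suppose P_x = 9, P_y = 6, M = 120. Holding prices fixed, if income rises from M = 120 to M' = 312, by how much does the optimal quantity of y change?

Δy* = 12.8

MRS = MU_x/MU_y = (3/2)·(y/x)^(4). Set equal to P_x/P_y.
Solve for the ratio: y/x = [(2/3)·P_x/P_y]^(0.25).
With the ratio pinned down, the budget gives x* = M/(P_x + P_y·(y/x)) and y* = (y/x)·x*.
Numerically y/x = 1, so x* = 120/(9 + 6·1) = 8 and y* = 1·8 = 8.
At M' = 312: y* = 20.8. Change: 20.8 − 8 = 12.8.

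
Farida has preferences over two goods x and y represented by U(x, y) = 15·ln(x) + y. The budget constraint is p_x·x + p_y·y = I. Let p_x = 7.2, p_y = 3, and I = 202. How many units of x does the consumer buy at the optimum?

Set MRS = p_x/p_y: (15/x)/1 = p_x/p_y.
So x*(p_x,p_y) = 15·p_y/p_x, independent of income; and y* = (I − 15·p_y)/p_y.
At the given prices: x* = 15·3/7.2 = 6.25.

x* = 6.25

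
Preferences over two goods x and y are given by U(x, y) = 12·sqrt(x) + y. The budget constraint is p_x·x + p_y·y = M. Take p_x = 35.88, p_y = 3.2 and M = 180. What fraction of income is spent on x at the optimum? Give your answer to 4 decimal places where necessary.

Set MRS = p_x/p_y: 6·x^(−1/2) = p_x/p_y.
Solve: √x = 6·p_y/p_x, so x*(p_x,p_y) = (6·p_y/p_x)², and y* = (M − p_x·x*)/p_y.
Plugging in: x* = (6·3.2/35.88)² = 0.2864, y* = 53.0393.
Expenditure on x: 35.88·0.2864 = 10.2742; share = 0.0571.

share on x = 0.0571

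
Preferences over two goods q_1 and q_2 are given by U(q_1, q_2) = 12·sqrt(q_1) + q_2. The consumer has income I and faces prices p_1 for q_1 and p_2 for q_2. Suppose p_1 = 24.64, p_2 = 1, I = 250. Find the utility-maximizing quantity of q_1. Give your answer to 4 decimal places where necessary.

Utility is quasi-linear in q_2; the FOC for q_1 is 6/√q_1 = p_1/p_2.
Thus q_1* = (6·p_2/p_1)² — independent of I — with the rest of income spent on q_2.
Plugging in: q_1* = (6·1/24.64)² = 0.0593.

q_1* = 0.0593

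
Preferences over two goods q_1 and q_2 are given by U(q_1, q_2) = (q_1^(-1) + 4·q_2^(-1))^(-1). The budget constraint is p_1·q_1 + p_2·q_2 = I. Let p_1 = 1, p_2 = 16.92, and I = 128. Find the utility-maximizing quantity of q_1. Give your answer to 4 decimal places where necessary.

MRS = MU_q_1/MU_q_2 = (1/4)·(q_2/q_1)^(2). Set equal to p_1/p_2.
Hence q_2/q_1 = (4·p_1/p_2)^(1/(2)), i.e. raised to the 0.5 power.
Substitute q_2 = (q_2/q_1)·q_1 into the budget: q_1* = I/(p_1 + p_2·(q_2/q_1)).
Numerically q_2/q_1 = 0.486217, so q_1* = 128/(1 + 16.92·0.486217) = 13.8727.

q_1* = 13.8727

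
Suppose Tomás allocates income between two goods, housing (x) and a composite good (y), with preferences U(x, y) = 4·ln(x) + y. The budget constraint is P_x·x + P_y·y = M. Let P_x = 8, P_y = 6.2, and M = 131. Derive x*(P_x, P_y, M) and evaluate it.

Set MRS = P_x/P_y: (4/x)/1 = P_x/P_y.
So x*(P_x,P_y) = 4·P_y/P_x, independent of income; and y* = (M − 4·P_y)/P_y.
At the given prices: x* = 4·6.2/8 = 3.1.

x* = 3.1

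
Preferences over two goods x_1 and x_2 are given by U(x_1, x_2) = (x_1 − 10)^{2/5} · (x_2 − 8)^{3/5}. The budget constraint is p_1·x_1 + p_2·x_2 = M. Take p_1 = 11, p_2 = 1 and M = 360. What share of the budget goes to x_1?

This is Cobb-Douglas in (x_1−10, x_2−8): tangency gives 0.4·p_2·(x_2−8) = 0.6·p_1·(x_1−10).
After buying the subsistence bundle (10, 8), a share 0.4 of the remaining income goes to x_1: x_1* = 10 + 0.4·(M − 10p_1 − 8p_2)/p_1.
Discretionary income = 360 − 10·11 − 8·1 = 242; x_1* = 10 + 0.4·242/11 = 18.8; x_2* = 8 + 0.6·242/1 = 153.2.
Expenditure on x_1: 11·18.8 = 206.8; share = 0.5744.

share on x_1 = 0.5744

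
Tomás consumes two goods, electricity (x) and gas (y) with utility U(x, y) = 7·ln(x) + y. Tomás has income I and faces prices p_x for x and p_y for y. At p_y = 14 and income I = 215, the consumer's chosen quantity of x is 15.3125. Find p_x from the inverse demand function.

p_x = 6.4

MU_x = 7/x, MU_y = 1. Tangency: 7/x = p_x/p_y.
So x*(p_x,p_y) = 7·p_y/p_x, independent of income; and y* = (I − 7·p_y)/p_y.
Set x* = 15.3125 in the demand function and solve for p_x: p_x = 6.4.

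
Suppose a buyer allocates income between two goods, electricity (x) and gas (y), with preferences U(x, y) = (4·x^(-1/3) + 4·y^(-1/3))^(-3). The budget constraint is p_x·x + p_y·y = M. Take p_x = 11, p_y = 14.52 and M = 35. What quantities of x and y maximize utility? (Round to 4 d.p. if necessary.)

x* = 1.5357, y* = 1.247

MRS = MU_x/MU_y = (y/x)^(4/3). Set equal to p_x/p_y.
Solve for the ratio: y/x = [p_x/p_y]^(0.75).
Substitute y = (y/x)·x into the budget: x* = M/(p_x + p_y·(y/x)).
Numerically y/x = 0.812025, so x* = 35/(11 + 14.52·0.812025) = 1.5357 and y* = 0.812025·1.5357 = 1.247.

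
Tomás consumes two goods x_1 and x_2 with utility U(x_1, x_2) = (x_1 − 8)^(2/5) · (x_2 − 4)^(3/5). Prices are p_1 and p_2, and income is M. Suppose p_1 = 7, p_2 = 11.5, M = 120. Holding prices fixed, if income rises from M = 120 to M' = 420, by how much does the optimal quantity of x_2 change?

After buying the subsistence bundle (8, 4), a share 0.4 of the remaining income goes to x_1: x_1* = 8 + 0.4·(M − 8p_1 − 4p_2)/p_1.
Discretionary income = 120 − 8·7 − 4·11.5 = 18; x_2* = 4 + 0.6·18/11.5 = 4.9391.
At M' = 420: x_2* = 20.5913. Change: 20.5913 − 4.9391 = 15.6522.

Δx_2* = 15.6522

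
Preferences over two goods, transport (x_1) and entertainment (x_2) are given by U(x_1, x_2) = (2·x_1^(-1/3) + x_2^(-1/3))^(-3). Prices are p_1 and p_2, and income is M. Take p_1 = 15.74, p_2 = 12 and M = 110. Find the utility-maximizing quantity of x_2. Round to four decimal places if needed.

Numerically x_2/x_1 = 0.728778, so x_1* = 110/(15.74 + 12·0.728778) = 4.4925 and x_2* = 0.728778·4.4925 = 3.274.

x_2* = 3.274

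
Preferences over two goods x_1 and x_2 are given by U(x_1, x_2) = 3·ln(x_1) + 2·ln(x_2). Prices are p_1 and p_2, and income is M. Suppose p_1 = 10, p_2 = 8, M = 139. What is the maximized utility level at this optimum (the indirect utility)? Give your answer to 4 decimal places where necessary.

MU_x_1/MU_x_2 = (3·x_2)/(2·x_1); tangency sets this equal to p_1/p_2.
So 3·p_2·x_2 = 2·p_1·x_1; combined with the budget, a share 0.6 of income goes to x_1.
Demand: x_1*(p_1,p_2,M) = 0.6·M/p_1 and x_2* = 0.4·M/p_2.
At p_1=10, p_2=8, M=139: x_1* = 0.6·139/10 = 8.34, x_2* = 6.95.
Utility at the optimum: U(8.34, 6.95) = 10.2407.

V = 10.2407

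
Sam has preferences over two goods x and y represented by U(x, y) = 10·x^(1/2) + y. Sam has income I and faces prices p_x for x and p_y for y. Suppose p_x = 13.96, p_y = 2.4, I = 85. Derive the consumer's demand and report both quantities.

Set MRS = p_x/p_y: 5·x^(−1/2) = p_x/p_y.
Thus x* = (5·p_y/p_x)² — independent of I — with the rest of income spent on y.
Plugging in: x* = (5·2.4/13.96)² = 0.7389, y* = 31.1187.

x* = 0.7389, y* = 31.1187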